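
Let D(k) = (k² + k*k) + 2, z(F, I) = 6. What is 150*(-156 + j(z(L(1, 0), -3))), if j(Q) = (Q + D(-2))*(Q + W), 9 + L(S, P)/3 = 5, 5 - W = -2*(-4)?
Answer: -16200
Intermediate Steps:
W = -3 (W = 5 - (-2)*(-4) = 5 - 1*8 = 5 - 8 = -3)
L(S, P) = -12 (L(S, P) = -27 + 3*5 = -27 + 15 = -12)
D(k) = 2 + 2*k² (D(k) = (k² + k²) + 2 = 2*k² + 2 = 2 + 2*k²)
j(Q) = (-3 + Q)*(10 + Q) (j(Q) = (Q + (2 + 2*(-2)²))*(Q - 3) = (Q + (2 + 2*4))*(-3 + Q) = (Q + (2 + 8))*(-3 + Q) = (Q + 10)*(-3 + Q) = (10 + Q)*(-3 + Q) = (-3 + Q)*(10 + Q))
150*(-156 + j(z(L(1, 0), -3))) = 150*(-156 + (-30 + 6² + 7*6)) = 150*(-156 + (-30 + 36 + 42)) = 150*(-156 + 48) = 150*(-108) = -16200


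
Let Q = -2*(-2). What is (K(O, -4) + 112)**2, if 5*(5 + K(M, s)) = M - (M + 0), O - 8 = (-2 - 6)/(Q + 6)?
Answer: 11449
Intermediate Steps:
Q = 4
O = 36/5 (O = 8 + (-2 - 6)/(4 + 6) = 8 - 8/10 = 8 - 8*1/10 = 8 - 4/5 = 36/5 ≈ 7.2000)
K(M, s) = -5 (K(M, s) = -5 + (M - (M + 0))/5 = -5 + (M - M)/5 = -5 + (1/5)*0 = -5 + 0 = -5)
(K(O, -4) + 112)**2 = (-5 + 112)**2 = 107**2 = 11449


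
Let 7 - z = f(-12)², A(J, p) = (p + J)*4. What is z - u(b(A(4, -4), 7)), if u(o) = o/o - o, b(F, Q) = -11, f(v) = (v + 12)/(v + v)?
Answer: -5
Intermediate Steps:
f(v) = (12 + v)/(2*v) (f(v) = (12 + v)/((2*v)) = (12 + v)*(1/(2*v)) = (12 + v)/(2*v))
A(J, p) = 4*J + 4*p (A(J, p) = (J + p)*4 = 4*J + 4*p)
u(o) = 1 - o
z = 7 (z = 7 - ((½)*(12 - 12)/(-12))² = 7 - ((½)*(-1/12)*0)² = 7 - 1*0² = 7 - 1*0 = 7 + 0 = 7)
z - u(b(A(4, -4), 7)) = 7 - (1 - 1*(-11)) = 7 - (1 + 11) = 7 - 1*12 = 7 - 12 = -5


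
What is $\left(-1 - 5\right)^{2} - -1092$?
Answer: $1128$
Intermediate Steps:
$\left(-1 - 5\right)^{2} - -1092 = \left(-6\right)^{2} + 1092 = 36 + 1092 = 1128$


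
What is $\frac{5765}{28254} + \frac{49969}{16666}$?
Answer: $\frac{376975904}{117720291} \approx 3.2023$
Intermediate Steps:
$\frac{5765}{28254} + \frac{49969}{16666} = \frac{376975904}{117720291}$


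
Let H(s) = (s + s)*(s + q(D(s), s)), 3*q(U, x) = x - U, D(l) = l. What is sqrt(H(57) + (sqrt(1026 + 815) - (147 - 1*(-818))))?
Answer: sqrt(5533 + sqrt(1841)) ≈ 74.672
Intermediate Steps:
q(U, x) = -U/3 + x/3 (q(U, x) = (x - U)/3 = -U/3 + x/3)
H(s) = 2*s**2 (H(s) = (s + s)*(s + (-s/3 + s/3)) = (2*s)*(s + 0) = (2*s)*s = 2*s**2)
sqrt(H(57) + (sqrt(1026 + 815) - (147 - 1*(-818)))) = sqrt(2*57**2 + (sqrt(1026 + 815) - (147 - 1*(-818)))) = sqrt(2*3249 + (sqrt(1841) - (147 + 818))) = sqrt(6498 + (sqrt(1841) - 1*965)) = sqrt(6498 + (sqrt(1841) - 965)) = sqrt(6498 + (-965 + sqrt(1841))) = sqrt(5533 + sqrt(1841))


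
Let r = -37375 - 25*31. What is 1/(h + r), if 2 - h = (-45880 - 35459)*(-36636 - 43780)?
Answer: -1/6540995172 ≈ -1.5288e-10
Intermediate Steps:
h = -6540957022 (h = 2 - (-45880 - 35459)*(-36636 - 43780) = 2 - (-81339)*(-80416) = 2 - 1*6540957024 = 2 - 6540957024 = -6540957022)
r = -38150 (r = -37375 - 1*775 = -37375 - 775 = -38150)
1/(h + r) = 1/(-6540957022 - 38150) = 1/(-6540995172) = -1/6540995172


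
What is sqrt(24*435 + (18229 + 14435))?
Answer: 4*sqrt(2694) ≈ 207.61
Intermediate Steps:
sqrt(24*435 + (18229 + 14435)) = sqrt(10440 + 32664) = sqrt(43104) = 4*sqrt(2694)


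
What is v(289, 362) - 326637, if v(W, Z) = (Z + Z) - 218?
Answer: -326131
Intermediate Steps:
v(W, Z) = -218 + 2*Z (v(W, Z) = 2*Z - 218 = -218 + 2*Z)
v(289, 362) - 326637 = (-218 + 2*362) - 326637 = (-218 + 724) - 326637 = 506 - 326637 = -326131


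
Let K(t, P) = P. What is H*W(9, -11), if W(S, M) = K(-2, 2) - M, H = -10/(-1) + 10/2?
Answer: 195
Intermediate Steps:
H = 15 (H = -10*(-1) + 10*(1/2) = 10 + 5 = 15)
W(S, M) = 2 - M
H*W(9, -11) = 15*(2 - 1*(-11)) = 15*(2 + 11) = 15*13 = 195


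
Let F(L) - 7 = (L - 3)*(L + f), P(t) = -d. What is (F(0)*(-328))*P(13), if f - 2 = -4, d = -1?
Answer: -4264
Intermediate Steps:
f = -2 (f = 2 - 4 = -2)
P(t) = 1 (P(t) = -1*(-1) = 1)
F(L) = 7 + (-3 + L)*(-2 + L) (F(L) = 7 + (L - 3)*(L - 2) = 7 + (-3 + L)*(-2 + L))
(F(0)*(-328))*P(13) = ((13 + 0² - 5*0)*(-328))*1 = ((13 + 0 + 0)*(-328))*1 = (13*(-328))*1 = -4264*1 = -4264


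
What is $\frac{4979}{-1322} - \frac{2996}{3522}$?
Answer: $- \frac{10748375}{2328042} \approx -4.6169$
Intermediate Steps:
$\frac{4979}{-1322} - \frac{2996}{3522} = 4979 \left(- \frac{1}{1322}\right) - \frac{1498}{1761} = - \frac{4979}{1322} - \frac{1498}{1761} = - \frac{10748375}{2328042}$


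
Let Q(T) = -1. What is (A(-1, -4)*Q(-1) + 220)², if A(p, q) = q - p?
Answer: 49729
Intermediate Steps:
(A(-1, -4)*Q(-1) + 220)² = ((-4 - 1*(-1))*(-1) + 220)² = ((-4 + 1)*(-1) + 220)² = (-3*(-1) + 220)² = (3 + 220)² = 223² = 49729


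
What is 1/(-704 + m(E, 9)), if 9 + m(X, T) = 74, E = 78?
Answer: -1/639 ≈ -0.0015649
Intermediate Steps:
m(X, T) = 65 (m(X, T) = -9 + 74 = 65)
1/(-704 + m(E, 9)) = 1/(-704 + 65) = 1/(-639) = -1/639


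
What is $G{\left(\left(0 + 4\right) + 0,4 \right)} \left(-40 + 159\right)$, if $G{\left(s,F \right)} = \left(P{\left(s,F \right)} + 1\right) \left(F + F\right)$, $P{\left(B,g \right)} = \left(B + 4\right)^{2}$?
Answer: $61880$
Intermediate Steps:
$P{\left(B,g \right)} = \left(4 + B\right)^{2}$
$G{\left(s,F \right)} = 2 F \left(1 + \left(4 + s\right)^{2}\right)$ ($G{\left(s,F \right)} = \left(\left(4 + s\right)^{2} + 1\right) \left(F + F\right) = \left(1 + \left(4 + s\right)^{2}\right) 2 F = 2 F \left(1 + \left(4 + s\right)^{2}\right)$)
$G{\left(\left(0 + 4\right) + 0,4 \right)} \left(-40 + 159\right) = 2 \cdot 4 \left(1 + \left(4 + \left(\left(0 + 4\right) + 0\right)\right)^{2}\right) \left(-40 + 159\right) = 2 \cdot 4 \left(1 + \left(4 + \left(4 + 0\right)\right)^{2}\right) 119 = 2 \cdot 4 \left(1 + \left(4 + 4\right)^{2}\right) 119 = 2 \cdot 4 \left(1 + 8^{2}\right) 119 = 2 \cdot 4 \left(1 + 64\right) 119 = 2 \cdot 4 \cdot 65 \cdot 119 = 520 \cdot 119 = 61880$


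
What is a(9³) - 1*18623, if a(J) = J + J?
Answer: -17165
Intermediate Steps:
a(J) = 2*J
a(9³) - 1*18623 = 2*9³ - 1*18623 = 2*729 - 18623 = 1458 - 18623 = -17165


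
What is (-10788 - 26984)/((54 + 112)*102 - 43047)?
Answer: 37772/26115 ≈ 1.4464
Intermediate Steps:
(-10788 - 26984)/((54 + 112)*102 - 43047) = -37772/(166*102 - 43047) = -37772/(16932 - 43047) = -37772/(-26115) = -37772*(-1/26115) = 37772/26115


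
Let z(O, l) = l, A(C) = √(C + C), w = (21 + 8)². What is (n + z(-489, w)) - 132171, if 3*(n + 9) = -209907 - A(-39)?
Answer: -201308 - I*√78/3 ≈ -2.0131e+5 - 2.9439*I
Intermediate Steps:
w = 841 (w = 29² = 841)
A(C) = √2*√C (A(C) = √(2*C) = √2*√C)
n = -69978 - I*√78/3 (n = -9 + (-209907 - √2*√(-39))/3 = -9 + (-209907 - √2*I*√39)/3 = -9 + (-209907 - I*√78)/3 = -9 + (-69969 - I*√78/3) = -69978 - I*√78/3 ≈ -69978.0 - 2.9439*I)
(n + z(-489, w)) - 132171 = ((-69978 - I*√78/3) + 841) - 132171 = (-69137 - I*√78/3) - 132171 = -201308 - I*√78/3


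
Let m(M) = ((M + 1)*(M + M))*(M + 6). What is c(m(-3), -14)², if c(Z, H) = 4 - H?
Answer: 324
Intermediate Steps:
m(M) = 2*M*(1 + M)*(6 + M) (m(M) = ((1 + M)*(2*M))*(6 + M) = (2*M*(1 + M))*(6 + M) = 2*M*(1 + M)*(6 + M))
c(m(-3), -14)² = (4 - 1*(-14))² = (4 + 14)² = 18² = 324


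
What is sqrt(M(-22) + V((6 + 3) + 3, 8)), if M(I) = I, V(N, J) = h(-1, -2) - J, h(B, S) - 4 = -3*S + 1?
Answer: I*sqrt(19) ≈ 4.3589*I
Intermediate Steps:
h(B, S) = 5 - 3*S (h(B, S) = 4 + (-3*S + 1) = 4 + (1 - 3*S) = 5 - 3*S)
V(N, J) = 11 - J (V(N, J) = (5 - 3*(-2)) - J = (5 + 6) - J = 11 - J)
sqrt(M(-22) + V((6 + 3) + 3, 8)) = sqrt(-22 + (11 - 1*8)) = sqrt(-22 + (11 - 8)) = sqrt(-22 + 3) = sqrt(-19) = I*sqrt(19)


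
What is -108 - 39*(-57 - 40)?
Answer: 3675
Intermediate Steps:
-108 - 39*(-57 - 40) = -108 - 39*(-97) = -108 + 3783 = 3675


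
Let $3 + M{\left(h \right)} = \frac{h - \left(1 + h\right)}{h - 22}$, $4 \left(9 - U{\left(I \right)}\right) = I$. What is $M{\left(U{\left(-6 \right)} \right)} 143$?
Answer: $- \frac{9581}{23} \approx -416.57$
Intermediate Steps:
$U{\left(I \right)} = 9 - \frac{I}{4}$
$M{\left(h \right)} = -3 - \frac{1}{-22 + h}$ ($M{\left(h \right)} = -3 + \frac{h - \left(1 + h\right)}{h - 22} = -3 - \frac{1}{-22 + h}$)
$M{\left(U{\left(-6 \right)} \right)} 143 = \frac{65 - 3 \left(9 - - \frac{3}{2}\right)}{-22 + \left(9 - - \frac{3}{2}\right)} 143 = \frac{65 - 3 \left(9 + \frac{3}{2}\right)}{-22 + \left(9 + \frac{3}{2}\right)} 143 = \frac{65 - \frac{63}{2}}{-22 + \frac{21}{2}} \cdot 143 = \frac{65 - \frac{63}{2}}{- \frac{23}{2}} \cdot 143 = \left(- \frac{2}{23}\right) \frac{67}{2} \cdot 143 = \left(- \frac{67}{23}\right) 143 = - \frac{9581}{23}$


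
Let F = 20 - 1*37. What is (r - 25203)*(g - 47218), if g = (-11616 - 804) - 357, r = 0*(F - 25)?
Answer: 1512053985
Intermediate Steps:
F = -17 (F = 20 - 37 = -17)
r = 0 (r = 0*(-17 - 25) = 0*(-42) = 0)
g = -12777 (g = -12420 - 357 = -12777)
(r - 25203)*(g - 47218) = (0 - 25203)*(-12777 - 47218) = -25203*(-59995) = 1512053985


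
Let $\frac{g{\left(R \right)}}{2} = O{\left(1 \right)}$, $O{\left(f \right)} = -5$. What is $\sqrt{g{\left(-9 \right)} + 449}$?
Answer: $\sqrt{439} \approx 20.952$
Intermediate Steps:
$g{\left(R \right)} = -10$ ($g{\left(R \right)} = 2 \left(-5\right) = -10$)
$\sqrt{g{\left(-9 \right)} + 449} = \sqrt{-10 + 449} = \sqrt{439}$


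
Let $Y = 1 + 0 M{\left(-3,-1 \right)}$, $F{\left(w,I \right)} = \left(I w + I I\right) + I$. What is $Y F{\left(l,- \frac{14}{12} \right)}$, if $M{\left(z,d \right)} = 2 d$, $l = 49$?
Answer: $- \frac{2051}{36} \approx -56.972$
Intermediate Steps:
$F{\left(w,I \right)} = I + I^{2} + I w$ ($F{\left(w,I \right)} = \left(I w + I^{2}\right) + I = \left(I^{2} + I w\right) + I = I + I^{2} + I w$)
$Y = 1$ ($Y = 1 + 0 \cdot 2 \left(-1\right) = 1 + 0 \left(-2\right) = 1 + 0 = 1$)
$Y F{\left(l,- \frac{14}{12} \right)} = 1 - \frac{14}{12} \left(1 - \frac{14}{12} + 49\right) = 1 \left(-14\right) \frac{1}{12} \left(1 - \frac{7}{6} + 49\right) = 1 \left(- \frac{7 \left(1 - \frac{7}{6} + 49\right)}{6}\right) = 1 \left(\left(- \frac{7}{6}\right) \frac{293}{6}\right) = 1 \left(- \frac{2051}{36}\right) = - \frac{2051}{36}$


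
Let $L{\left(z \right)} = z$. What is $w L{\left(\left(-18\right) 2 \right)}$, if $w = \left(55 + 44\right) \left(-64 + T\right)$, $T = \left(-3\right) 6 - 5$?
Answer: $310068$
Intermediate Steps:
$T = -23$ ($T = -18 - 5 = -23$)
$w = -8613$ ($w = \left(55 + 44\right) \left(-64 - 23\right) = 99 \left(-87\right) = -8613$)
$w L{\left(\left(-18\right) 2 \right)} = - 8613 \left(\left(-18\right) 2\right) = \left(-8613\right) \left(-36\right) = 310068$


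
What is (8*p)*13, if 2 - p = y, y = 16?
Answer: -1456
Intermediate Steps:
p = -14 (p = 2 - 1*16 = 2 - 16 = -14)
(8*p)*13 = (8*(-14))*13 = -112*13 = -1456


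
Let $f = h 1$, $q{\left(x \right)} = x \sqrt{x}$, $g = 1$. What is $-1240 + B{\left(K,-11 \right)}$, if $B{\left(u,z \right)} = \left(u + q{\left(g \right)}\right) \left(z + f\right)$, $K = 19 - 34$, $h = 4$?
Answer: $-1142$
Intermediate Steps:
$q{\left(x \right)} = x^{\frac{3}{2}}$
$K = -15$
$f = 4$ ($f = 4 \cdot 1 = 4$)
$B{\left(u,z \right)} = \left(1 + u\right) \left(4 + z\right)$ ($B{\left(u,z \right)} = \left(u + 1^{\frac{3}{2}}\right) \left(z + 4\right) = \left(u + 1\right) \left(4 + z\right) = \left(1 + u\right) \left(4 + z\right)$)
$-1240 + B{\left(K,-11 \right)} = -1240 + \left(4 - 11 + 4 \left(-15\right) - -165\right) = -1240 + \left(4 - 11 - 60 + 165\right) = -1240 + 98 = -1142$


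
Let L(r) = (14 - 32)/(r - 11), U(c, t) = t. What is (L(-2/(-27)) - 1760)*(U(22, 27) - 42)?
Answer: 1556142/59 ≈ 26375.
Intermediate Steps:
L(r) = -18/(-11 + r)
(L(-2/(-27)) - 1760)*(U(22, 27) - 42) = (-18/(-11 - 2/(-27)) - 1760)*(27 - 42) = (-18/(-11 - 2*(-1/27)) - 1760)*(-15) = (-18/(-11 + 2/27) - 1760)*(-15) = (-18/(-295/27) - 1760)*(-15) = (-18*(-27/295) - 1760)*(-15) = (486/295 - 1760)*(-15) = -518714/295*(-15) = 1556142/59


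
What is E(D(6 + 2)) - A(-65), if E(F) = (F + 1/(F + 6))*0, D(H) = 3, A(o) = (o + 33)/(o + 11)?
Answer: -16/27 ≈ -0.59259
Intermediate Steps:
A(o) = (33 + o)/(11 + o)
E(F) = 0 (E(F) = (F + 1/(6 + F))*0 = 0)
E(D(6 + 2)) - A(-65) = 0 - (33 - 65)/(11 - 65) = 0 - (-32)/(-54) = 0 - (-1)*(-32)/54 = 0 - 1*16/27 = 0 - 16/27 = -16/27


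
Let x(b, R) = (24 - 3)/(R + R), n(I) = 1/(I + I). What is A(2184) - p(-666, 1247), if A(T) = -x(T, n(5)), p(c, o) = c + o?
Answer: -686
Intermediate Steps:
n(I) = 1/(2*I)
x(b, R) = 21/(2*R) (x(b, R) = 21/((2*R)) = 21*(1/(2*R)) = 21/(2*R))
A(T) = -105 (A(T) = -21/(2*((½)/5)) = -21/(2*((½)*(⅕))) = -21/(2*⅒) = -21*10/2 = -1*105 = -105)
A(2184) - p(-666, 1247) = -105 - (-666 + 1247) = -105 - 1*581 = -105 - 581 = -686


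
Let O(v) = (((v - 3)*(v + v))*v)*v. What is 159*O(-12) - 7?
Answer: 8242553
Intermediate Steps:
O(v) = 2*v³*(-3 + v) (O(v) = (((-3 + v)*(2*v))*v)*v = ((2*v*(-3 + v))*v)*v = (2*v²*(-3 + v))*v = 2*v³*(-3 + v))
159*O(-12) - 7 = 159*(2*(-12)³*(-3 - 12)) - 7 = 159*(2*(-1728)*(-15)) - 7 = 159*51840 - 7 = 8242560 - 7 = 8242553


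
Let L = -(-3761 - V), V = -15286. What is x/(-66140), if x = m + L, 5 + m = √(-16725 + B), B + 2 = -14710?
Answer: 1153/6614 - 3*I*√3493/66140 ≈ 0.17433 - 0.0026807*I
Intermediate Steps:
B = -14712 (B = -2 - 14710 = -14712)
L = -11525 (L = -(-3761 - 1*(-15286)) = -(-3761 + 15286) = -1*11525 = -11525)
m = -5 + 3*I*√3493 (m = -5 + √(-16725 - 14712) = -5 + √(-31437) = -5 + 3*I*√3493 ≈ -5.0 + 177.3*I)
x = -11530 + 3*I*√3493 (x = (-5 + 3*I*√3493) - 11525 = -11530 + 3*I*√3493 ≈ -11530.0 + 177.3*I)
x/(-66140) = (-11530 + 3*I*√3493)/(-66140) = (-11530 + 3*I*√3493)*(-1/66140) = 1153/6614 - 3*I*√3493/66140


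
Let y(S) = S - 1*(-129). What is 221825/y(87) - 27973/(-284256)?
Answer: 291949673/284256 ≈ 1027.1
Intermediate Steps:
y(S) = 129 + S (y(S) = S + 129 = 129 + S)
221825/y(87) - 27973/(-284256) = 221825/(129 + 87) - 27973/(-284256) = 221825/216 - 27973*(-1/284256) = 221825*(1/216) + 27973/284256 = 221825/216 + 27973/284256 = 291949673/284256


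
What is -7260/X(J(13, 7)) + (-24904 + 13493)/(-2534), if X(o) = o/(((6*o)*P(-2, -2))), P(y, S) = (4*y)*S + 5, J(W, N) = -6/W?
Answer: -2317990429/2534 ≈ -9.1476e+5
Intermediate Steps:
P(y, S) = 5 + 4*S*y (P(y, S) = 4*S*y + 5 = 5 + 4*S*y)
X(o) = 1/126 (X(o) = o/(((6*o)*(5 + 4*(-2)*(-2)))) = o/(((6*o)*(5 + 16))) = o/(((6*o)*21)) = o/((126*o)) = o*(1/(126*o)) = 1/126)
-7260/X(J(13, 7)) + (-24904 + 13493)/(-2534) = -7260/1/126 + (-24904 + 13493)/(-2534) = -7260*126 - 11411*(-1/2534) = -914760 + 11411/2534 = -2317990429/2534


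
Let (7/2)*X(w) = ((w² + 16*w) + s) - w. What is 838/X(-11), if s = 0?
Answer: -2933/44 ≈ -66.659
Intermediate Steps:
X(w) = 2*w²/7 + 30*w/7 (X(w) = 2*(((w² + 16*w) + 0) - w)/7 = 2*((w² + 16*w) - w)/7 = 2*(w² + 15*w)/7 = 2*w²/7 + 30*w/7)
838/X(-11) = 838/(((2/7)*(-11)*(15 - 11))) = 838/(((2/7)*(-11)*4)) = 838/(-88/7) = 838*(-7/88) = -2933/44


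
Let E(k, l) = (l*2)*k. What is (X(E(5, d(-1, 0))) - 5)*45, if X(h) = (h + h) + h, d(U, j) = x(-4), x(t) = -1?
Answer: -1575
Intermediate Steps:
d(U, j) = -1
E(k, l) = 2*k*l (E(k, l) = (2*l)*k = 2*k*l)
X(h) = 3*h (X(h) = 2*h + h = 3*h)
(X(E(5, d(-1, 0))) - 5)*45 = (3*(2*5*(-1)) - 5)*45 = (3*(-10) - 5)*45 = (-30 - 5)*45 = -35*45 = -1575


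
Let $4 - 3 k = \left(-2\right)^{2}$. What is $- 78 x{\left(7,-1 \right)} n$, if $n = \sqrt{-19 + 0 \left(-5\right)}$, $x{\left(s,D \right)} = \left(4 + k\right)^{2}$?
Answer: $- 1248 i \sqrt{19} \approx - 5439.9 i$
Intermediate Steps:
$k = 0$ ($k = \frac{4}{3} - \frac{\left(-2\right)^{2}}{3} = \frac{4}{3} - \frac{4}{3} = 0$)
$x{\left(s,D \right)} = 16$ ($x{\left(s,D \right)} = \left(4 + 0\right)^{2} = 4^{2} = 16$)
$n = i \sqrt{19}$ ($n = \sqrt{-19 + 0} = \sqrt{-19} = i \sqrt{19} \approx 4.3589 i$)
$- 78 x{\left(7,-1 \right)} n = \left(-78\right) 16 i \sqrt{19} = - 1248 i \sqrt{19}$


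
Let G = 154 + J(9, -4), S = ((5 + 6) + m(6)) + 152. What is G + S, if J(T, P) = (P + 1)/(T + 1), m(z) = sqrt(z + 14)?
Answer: 3167/10 + 2*sqrt(5) ≈ 321.17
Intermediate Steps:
m(z) = sqrt(14 + z)
J(T, P) = (1 + P)/(1 + T)
S = 163 + 2*sqrt(5) (S = ((5 + 6) + sqrt(14 + 6)) + 152 = (11 + sqrt(20)) + 152 = (11 + 2*sqrt(5)) + 152 = 163 + 2*sqrt(5) ≈ 167.47)
G = 1537/10 (G = 154 + (1 - 4)/(1 + 9) = 154 - 3/10 = 1537/10 ≈ 153.70)
G + S = 1537/10 + (163 + 2*sqrt(5)) = 3167/10 + 2*sqrt(5)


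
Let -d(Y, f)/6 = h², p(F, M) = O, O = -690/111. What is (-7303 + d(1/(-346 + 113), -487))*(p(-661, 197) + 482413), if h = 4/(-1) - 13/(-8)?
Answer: -4190582344729/1184 ≈ -3.5393e+9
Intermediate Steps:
O = -230/37 (O = -690*1/111 = -230/37 ≈ -6.2162)
p(F, M) = -230/37
h = -19/8 (h = 4*(-1) - 13*(-⅛) = -4 + 13/8 = -19/8 ≈ -2.3750)
d(Y, f) = -1083/32 (d(Y, f) = -6*(-19/8)² = -6*361/64 = -1083/32)
(-7303 + d(1/(-346 + 113), -487))*(p(-661, 197) + 482413) = (-7303 - 1083/32)*(-230/37 + 482413) = -234779/32*17849051/37 = -4190582344729/1184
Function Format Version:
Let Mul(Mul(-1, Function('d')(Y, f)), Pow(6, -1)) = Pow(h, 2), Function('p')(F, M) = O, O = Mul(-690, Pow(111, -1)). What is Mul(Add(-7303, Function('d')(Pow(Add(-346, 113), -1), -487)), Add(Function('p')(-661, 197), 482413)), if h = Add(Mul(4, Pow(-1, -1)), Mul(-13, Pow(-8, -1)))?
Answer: Rational(-4190582344729, 1184) ≈ -3.5393e+9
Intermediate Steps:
O = Rational(-230, 37) (O = Mul(-690, Rational(1, 111)) = Rational(-230, 37) ≈ -6.2162)
Function('p')(F, M) = Rational(-230, 37)
h = Rational(-19, 8) (h = Add(Mul(4, -1), Mul(-13, Rational(-1, 8))) = Add(-4, Rational(13, 8)) = Rational(-19, 8) ≈ -2.3750)
Function('d')(Y, f) = Rational(-1083, 32) (Function('d')(Y, f) = Mul(-6, Pow(Rational(-19, 8), 2)) = Mul(-6, Rational(361, 64)) = Rational(-1083, 32))
Mul(Add(-7303, Function('d')(Pow(Add(-346, 113), -1), -487)), Add(Function('p')(-661, 197), 482413)) = Mul(Add(-7303, Rational(-1083, 32)), Add(Rational(-230, 37), 482413)) = Mul(Rational(-234779, 32), Rational(17849051, 37)) = Rational(-4190582344729, 1184)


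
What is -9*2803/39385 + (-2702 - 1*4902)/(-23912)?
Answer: -75936121/235443530 ≈ -0.32252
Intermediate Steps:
-9*2803/39385 + (-2702 - 1*4902)/(-23912) = -25227*1/39385 + (-2702 - 4902)*(-1/23912) = -25227/39385 - 7604*(-1/23912) = -25227/39385 + 1901/5978 = -75936121/235443530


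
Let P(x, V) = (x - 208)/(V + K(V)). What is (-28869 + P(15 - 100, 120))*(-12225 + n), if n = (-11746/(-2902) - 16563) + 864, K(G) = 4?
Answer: 145034411660699/179924 ≈ 8.0609e+8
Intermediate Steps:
n = -22773376/1451 (n = (-11746*(-1/2902) - 16563) + 864 = (5873/1451 - 16563) + 864 = -24027040/1451 + 864 = -22773376/1451 ≈ -15695.)
P(x, V) = (-208 + x)/(4 + V) (P(x, V) = (x - 208)/(V + 4) = (-208 + x)/(4 + V))
(-28869 + P(15 - 100, 120))*(-12225 + n) = (-28869 + (-208 + (15 - 100))/(4 + 120))*(-12225 - 22773376/1451) = (-28869 + (-208 - 85)/124)*(-40511851/1451) = (-28869 + (1/124)*(-293))*(-40511851/1451) = (-28869 - 293/124)*(-40511851/1451) = -3580049/124*(-40511851/1451) = 145034411660699/179924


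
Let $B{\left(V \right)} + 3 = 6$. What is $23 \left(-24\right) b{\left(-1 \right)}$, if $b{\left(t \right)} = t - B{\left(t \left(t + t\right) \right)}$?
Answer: $2208$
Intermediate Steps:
$B{\left(V \right)} = 3$ ($B{\left(V \right)} = -3 + 6 = 3$)
$b{\left(t \right)} = -3 + t$ ($b{\left(t \right)} = t - 3 = -3 + t$)
$23 \left(-24\right) b{\left(-1 \right)} = 23 \left(-24\right) \left(-3 - 1\right) = \left(-552\right) \left(-4\right) = 2208$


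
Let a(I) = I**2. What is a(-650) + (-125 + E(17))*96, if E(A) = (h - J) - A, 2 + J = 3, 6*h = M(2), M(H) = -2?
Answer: 408740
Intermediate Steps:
h = -1/3 (h = (1/6)*(-2) = -1/3 ≈ -0.33333)
J = 1 (J = -2 + 3 = 1)
E(A) = -4/3 - A (E(A) = (-1/3 - 1*1) - A = (-1/3 - 1) - A = -4/3 - A)
a(-650) + (-125 + E(17))*96 = (-650)**2 + (-125 + (-4/3 - 1*17))*96 = 422500 + (-125 + (-4/3 - 17))*96 = 422500 + (-125 - 55/3)*96 = 422500 - 430/3*96 = 422500 - 13760 = 408740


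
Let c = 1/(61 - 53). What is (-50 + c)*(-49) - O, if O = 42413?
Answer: -319753/8 ≈ -39969.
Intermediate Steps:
c = ⅛ (c = 1/8 = ⅛ ≈ 0.12500)
(-50 + c)*(-49) - O = (-50 + ⅛)*(-49) - 1*42413 = -399/8*(-49) - 42413 = 19551/8 - 42413 = -319753/8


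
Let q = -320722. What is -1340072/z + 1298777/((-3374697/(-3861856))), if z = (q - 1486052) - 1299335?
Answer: 187702212004428824/126291285831 ≈ 1.4863e+6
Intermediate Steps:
z = -3106109 (z = (-320722 - 1486052) - 1299335 = -1806774 - 1299335 = -3106109)
-1340072/z + 1298777/((-3374697/(-3861856))) = -1340072/(-3106109) + 1298777/((-3374697/(-3861856))) = -1340072*(-1/3106109) + 1298777/((-3374697*(-1/3861856))) = 1340072/3106109 + 1298777/(3374697/3861856) = 1340072/3106109 + 1298777*(3861856/3374697) = 1340072/3106109 + 5015689750112/3374697 = 187702212004428824/126291285831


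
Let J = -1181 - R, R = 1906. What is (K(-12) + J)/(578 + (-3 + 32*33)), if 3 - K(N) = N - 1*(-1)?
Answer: -439/233 ≈ -1.8841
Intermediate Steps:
J = -3087 (J = -1181 - 1*1906 = -1181 - 1906 = -3087)
K(N) = 2 - N (K(N) = 3 - (N - 1*(-1)) = 3 - (N + 1) = 3 - (1 + N) = 3 + (-1 - N) = 2 - N)
(K(-12) + J)/(578 + (-3 + 32*33)) = ((2 - 1*(-12)) - 3087)/(578 + (-3 + 32*33)) = ((2 + 12) - 3087)/(578 + (-3 + 1056)) = (14 - 3087)/(578 + 1053) = -3073/1631 = -3073*1/1631 = -439/233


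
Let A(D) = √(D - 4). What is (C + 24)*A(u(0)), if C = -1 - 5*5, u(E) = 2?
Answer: -2*I*√2 ≈ -2.8284*I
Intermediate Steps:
A(D) = √(-4 + D)
C = -26 (C = -1 - 25 = -26)
(C + 24)*A(u(0)) = (-26 + 24)*√(-4 + 2) = -2*I*√2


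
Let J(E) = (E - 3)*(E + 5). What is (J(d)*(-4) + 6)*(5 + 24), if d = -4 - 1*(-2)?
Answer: 1914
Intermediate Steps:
d = -2 (d = -4 + 2 = -2)
J(E) = (-3 + E)*(5 + E)
(J(d)*(-4) + 6)*(5 + 24) = ((-15 + (-2)² + 2*(-2))*(-4) + 6)*(5 + 24) = ((-15 + 4 - 4)*(-4) + 6)*29 = (-15*(-4) + 6)*29 = (60 + 6)*29 = 66*29 = 1914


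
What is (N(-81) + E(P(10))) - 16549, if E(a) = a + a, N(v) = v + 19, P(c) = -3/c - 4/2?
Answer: -83078/5 ≈ -16616.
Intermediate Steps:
P(c) = -2 - 3/c (P(c) = -3/c - 4*1/2 = -3/c - 2 = -2 - 3/c)
N(v) = 19 + v
E(a) = 2*a
(N(-81) + E(P(10))) - 16549 = ((19 - 81) + 2*(-2 - 3/10)) - 16549 = (-62 + 2*(-2 - 3*1/10)) - 16549 = (-62 + 2*(-2 - 3/10)) - 16549 = (-62 + 2*(-23/10)) - 16549 = (-62 - 23/5) - 16549 = -333/5 - 16549 = -83078/5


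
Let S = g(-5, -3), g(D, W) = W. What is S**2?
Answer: 9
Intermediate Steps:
S = -3
S**2 = (-3)**2 = 9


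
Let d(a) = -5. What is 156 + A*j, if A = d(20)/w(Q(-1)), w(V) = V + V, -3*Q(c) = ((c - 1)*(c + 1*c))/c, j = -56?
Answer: 261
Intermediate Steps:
Q(c) = ⅔ - 2*c/3 (Q(c) = -(c - 1)*(c + 1*c)/(3*c) = -(-1 + c)*(c + c)/(3*c) = -(-1 + c)*(2*c)/(3*c) = -2*c*(-1 + c)/(3*c) = -(-2 + 2*c)/3 = ⅔ - 2*c/3)
w(V) = 2*V
A = -15/8 (A = -5*1/(2*(⅔ - ⅔*(-1))) = -5*1/(2*(⅔ + ⅔)) = -5/(2*(4/3)) = -5/8/3 = -5*3/8 = -15/8 ≈ -1.8750)
156 + A*j = 156 - 15/8*(-56) = 156 + 105 = 261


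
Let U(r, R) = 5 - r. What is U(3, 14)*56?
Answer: 112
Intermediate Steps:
U(3, 14)*56 = (5 - 1*3)*56 = (5 - 3)*56 = 2*56 = 112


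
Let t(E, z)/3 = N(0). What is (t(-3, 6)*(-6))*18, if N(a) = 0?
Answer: 0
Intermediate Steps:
t(E, z) = 0 (t(E, z) = 3*0 = 0)
(t(-3, 6)*(-6))*18 = (0*(-6))*18 = 0*18 = 0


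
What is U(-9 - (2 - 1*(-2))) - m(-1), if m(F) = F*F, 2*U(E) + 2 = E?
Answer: -17/2 ≈ -8.5000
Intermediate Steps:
U(E) = -1 + E/2
m(F) = F²
U(-9 - (2 - 1*(-2))) - m(-1) = (-1 + (-9 - (2 - 1*(-2)))/2) - 1*(-1)² = (-1 + (-9 - (2 + 2))/2) - 1*1 = (-1 + (-9 - 1*4)/2) - 1 = (-1 + (-9 - 4)/2) - 1 = (-1 + (½)*(-13)) - 1 = (-1 - 13/2) - 1 = -15/2 - 1 = -17/2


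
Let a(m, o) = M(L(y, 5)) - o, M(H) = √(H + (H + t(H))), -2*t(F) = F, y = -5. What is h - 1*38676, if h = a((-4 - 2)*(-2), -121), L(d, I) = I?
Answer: -38555 + √30/2 ≈ -38552.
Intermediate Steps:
t(F) = -F/2
M(H) = √6*√H/2 (M(H) = √(H + (H - H/2)) = √(H + H/2) = √(3*H/2) = √6*√H/2)
a(m, o) = √30/2 - o (a(m, o) = √6*√5/2 - o = √30/2 - o)
h = 121 + √30/2 (h = √30/2 - 1*(-121) = √30/2 + 121 = 121 + √30/2 ≈ 123.74)
h - 1*38676 = (121 + √30/2) - 1*38676 = (121 + √30/2) - 38676 = -38555 + √30/2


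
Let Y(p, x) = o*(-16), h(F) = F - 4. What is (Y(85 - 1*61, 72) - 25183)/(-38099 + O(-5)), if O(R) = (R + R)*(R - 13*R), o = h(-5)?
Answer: 25039/38699 ≈ 0.64702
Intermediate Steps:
h(F) = -4 + F
o = -9 (o = -4 - 5 = -9)
Y(p, x) = 144 (Y(p, x) = -9*(-16) = 144)
O(R) = -24*R**2 (O(R) = (2*R)*(-12*R) = -24*R**2)
(Y(85 - 1*61, 72) - 25183)/(-38099 + O(-5)) = (144 - 25183)/(-38099 - 24*(-5)**2) = -25039/(-38099 - 24*25) = -25039/(-38099 - 600) = -25039/(-38699) = -25039*(-1/38699) = 25039/38699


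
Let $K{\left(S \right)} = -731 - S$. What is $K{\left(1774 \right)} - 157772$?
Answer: $-160277$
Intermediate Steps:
$K{\left(1774 \right)} - 157772 = \left(-731 - 1774\right) - 157772 = -2505 - 157772 = -160277$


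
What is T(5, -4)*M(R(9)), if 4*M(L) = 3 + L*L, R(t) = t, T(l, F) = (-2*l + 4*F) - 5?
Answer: -651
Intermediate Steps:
T(l, F) = -5 - 2*l + 4*F
M(L) = ¾ + L²/4 (M(L) = (3 + L*L)/4 = (3 + L²)/4 = ¾ + L²/4)
T(5, -4)*M(R(9)) = (-5 - 2*5 + 4*(-4))*(¾ + (¼)*9²) = (-5 - 10 - 16)*(¾ + (¼)*81) = -31*(¾ + 81/4) = -31*21 = -651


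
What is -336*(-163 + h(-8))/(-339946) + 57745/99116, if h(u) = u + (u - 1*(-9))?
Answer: 6984337925/16847043868 ≈ 0.41457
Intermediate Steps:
h(u) = 9 + 2*u (h(u) = u + (u + 9) = u + (9 + u) = 9 + 2*u)
-336*(-163 + h(-8))/(-339946) + 57745/99116 = -336*(-163 + (9 + 2*(-8)))/(-339946) + 57745/99116 = -336*(-163 + (9 - 16))*(-1/339946) + 57745*(1/99116) = -336*(-163 - 7)*(-1/339946) + 57745/99116 = -336*(-170)*(-1/339946) + 57745/99116 = 57120*(-1/339946) + 57745/99116 = -28560/169973 + 57745/99116 = 6984337925/16847043868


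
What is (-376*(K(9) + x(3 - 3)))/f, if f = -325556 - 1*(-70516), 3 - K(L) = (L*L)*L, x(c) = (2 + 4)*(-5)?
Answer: -8883/7970 ≈ -1.1146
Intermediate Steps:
x(c) = -30 (x(c) = 6*(-5) = -30)
K(L) = 3 - L**3 (K(L) = 3 - L*L*L = 3 - L**2*L = 3 - L**3)
f = -255040 (f = -325556 + 70516 = -255040)
(-376*(K(9) + x(3 - 3)))/f = -376*((3 - 1*9**3) - 30)/(-255040) = -376*((3 - 1*729) - 30)*(-1/255040) = -376*((3 - 729) - 30)*(-1/255040) = -376*(-726 - 30)*(-1/255040) = -376*(-756)*(-1/255040) = 284256*(-1/255040) = -8883/7970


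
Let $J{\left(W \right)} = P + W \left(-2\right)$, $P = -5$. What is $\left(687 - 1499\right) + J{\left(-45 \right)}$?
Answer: $-727$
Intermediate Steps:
$J{\left(W \right)} = -5 - 2 W$ ($J{\left(W \right)} = -5 + W \left(-2\right) = -5 - 2 W$)
$\left(687 - 1499\right) + J{\left(-45 \right)} = \left(687 - 1499\right) - -85 = -812 + \left(-5 + 90\right) = -812 + 85 = -727$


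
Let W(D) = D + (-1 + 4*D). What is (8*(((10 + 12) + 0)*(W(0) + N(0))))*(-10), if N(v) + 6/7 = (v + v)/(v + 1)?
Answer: 22880/7 ≈ 3268.6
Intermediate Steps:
W(D) = -1 + 5*D
N(v) = -6/7 + 2*v/(1 + v) (N(v) = -6/7 + (v + v)/(v + 1) = -6/7 + (2*v)/(1 + v) = -6/7 + 2*v/(1 + v))
(8*(((10 + 12) + 0)*(W(0) + N(0))))*(-10) = (8*(((10 + 12) + 0)*((-1 + 5*0) + 2*(-3 + 4*0)/(7*(1 + 0)))))*(-10) = (8*((22 + 0)*((-1 + 0) + (2/7)*(-3 + 0)/1)))*(-10) = (8*(22*(-1 + (2/7)*1*(-3))))*(-10) = (8*(22*(-1 - 6/7)))*(-10) = (8*(22*(-13/7)))*(-10) = (8*(-286/7))*(-10) = -2288/7*(-10) = 22880/7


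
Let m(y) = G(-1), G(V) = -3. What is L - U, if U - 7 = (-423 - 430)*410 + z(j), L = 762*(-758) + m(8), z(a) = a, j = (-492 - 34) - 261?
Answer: -227089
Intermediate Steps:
j = -787 (j = -526 - 261 = -787)
m(y) = -3
L = -577599 (L = 762*(-758) - 3 = -577596 - 3 = -577599)
U = -350510 (U = 7 + ((-423 - 430)*410 - 787) = 7 + (-853*410 - 787) = 7 + (-349730 - 787) = 7 - 350517 = -350510)
L - U = -577599 - 1*(-350510) = -577599 + 350510 = -227089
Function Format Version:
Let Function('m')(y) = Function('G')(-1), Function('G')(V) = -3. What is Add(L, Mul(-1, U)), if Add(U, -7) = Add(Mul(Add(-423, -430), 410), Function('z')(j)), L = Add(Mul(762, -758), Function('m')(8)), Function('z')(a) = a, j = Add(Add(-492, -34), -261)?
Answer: -227089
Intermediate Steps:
j = -787 (j = Add(-526, -261) = -787)
Function('m')(y) = -3
L = -577599 (L = Add(Mul(762, -758), -3) = Add(-577596, -3) = -577599)
U = -350510 (U = Add(7, Add(Mul(Add(-423, -430), 410), -787)) = Add(7, Add(Mul(-853, 410), -787)) = Add(7, Add(-349730, -787)) = Add(7, -350517) = -350510)
Add(L, Mul(-1, U)) = Add(-577599, Mul(-1, -350510)) = Add(-577599, 350510) = -227089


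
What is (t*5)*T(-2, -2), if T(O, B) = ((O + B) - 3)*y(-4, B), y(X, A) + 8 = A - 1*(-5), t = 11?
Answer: 1925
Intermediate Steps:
y(X, A) = -3 + A (y(X, A) = -8 + (A - 1*(-5)) = -8 + (A + 5) = -8 + (5 + A) = -3 + A)
T(O, B) = (-3 + B)*(-3 + B + O) (T(O, B) = ((O + B) - 3)*(-3 + B) = ((B + O) - 3)*(-3 + B) = (-3 + B + O)*(-3 + B) = (-3 + B)*(-3 + B + O))
(t*5)*T(-2, -2) = (11*5)*((-3 - 2)*(-3 - 2 - 2)) = 55*(-5*(-7)) = 55*35 = 1925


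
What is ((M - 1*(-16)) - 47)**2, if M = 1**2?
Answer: 900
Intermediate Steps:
M = 1
((M - 1*(-16)) - 47)**2 = ((1 - 1*(-16)) - 47)**2 = ((1 + 16) - 47)**2 = (17 - 47)**2 = (-30)**2 = 900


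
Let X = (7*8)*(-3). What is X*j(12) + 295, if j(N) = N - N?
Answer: 295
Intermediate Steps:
j(N) = 0
X = -168 (X = 56*(-3) = -168)
X*j(12) + 295 = -168*0 + 295 = 0 + 295 = 295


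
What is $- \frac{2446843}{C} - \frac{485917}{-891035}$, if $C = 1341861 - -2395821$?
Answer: $- \frac{364019528111}{3330405480870} \approx -0.1093$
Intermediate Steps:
$C = 3737682$ ($C = 1341861 + 2395821 = 3737682$)
$- \frac{2446843}{C} - \frac{485917}{-891035} = - \frac{2446843}{3737682} - \frac{485917}{-891035} = \left(-2446843\right) \frac{1}{3737682} - - \frac{485917}{891035} = - \frac{2446843}{3737682} + \frac{485917}{891035} = - \frac{364019528111}{3330405480870}$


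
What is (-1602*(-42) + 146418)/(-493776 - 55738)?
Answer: -106851/274757 ≈ -0.38889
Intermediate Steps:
(-1602*(-42) + 146418)/(-493776 - 55738) = (67284 + 146418)/(-549514) = 213702*(-1/549514) = -106851/274757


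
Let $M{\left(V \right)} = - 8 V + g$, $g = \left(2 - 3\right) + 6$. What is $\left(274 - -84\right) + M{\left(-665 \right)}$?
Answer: $5683$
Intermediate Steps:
$g = 5$ ($g = -1 + 6 = 5$)
$M{\left(V \right)} = 5 - 8 V$ ($M{\left(V \right)} = - 8 V + 5 = 5 - 8 V$)
$\left(274 - -84\right) + M{\left(-665 \right)} = \left(274 - -84\right) + \left(5 - -5320\right) = \left(274 + 84\right) + \left(5 + 5320\right) = 358 + 5325 = 5683$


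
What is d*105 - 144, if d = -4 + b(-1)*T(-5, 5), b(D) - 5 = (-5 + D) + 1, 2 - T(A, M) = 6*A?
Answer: -564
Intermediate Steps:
T(A, M) = 2 - 6*A
b(D) = 1 + D (b(D) = 5 + ((-5 + D) + 1) = 5 + (-4 + D) = 1 + D)
d = -4 (d = -4 + (1 - 1)*(2 - 6*(-5)) = -4 + 0*(2 + 30) = -4 + 0*32 = -4 + 0 = -4)
d*105 - 144 = -4*105 - 144 = -420 - 144 = -564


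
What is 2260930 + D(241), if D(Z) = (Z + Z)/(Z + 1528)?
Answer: 3999585652/1769 ≈ 2.2609e+6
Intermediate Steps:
D(Z) = 2*Z/(1528 + Z) (D(Z) = (2*Z)/(1528 + Z) = 2*Z/(1528 + Z))
2260930 + D(241) = 2260930 + 2*241/(1528 + 241) = 2260930 + 2*241/1769 = 2260930 + 2*241*(1/1769) = 2260930 + 482/1769 = 3999585652/1769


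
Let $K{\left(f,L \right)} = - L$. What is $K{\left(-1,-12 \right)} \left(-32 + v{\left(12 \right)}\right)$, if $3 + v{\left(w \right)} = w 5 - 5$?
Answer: $240$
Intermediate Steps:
$v{\left(w \right)} = -8 + 5 w$ ($v{\left(w \right)} = -3 + \left(w 5 - 5\right) = -3 + \left(5 w - 5\right) = -3 + \left(-5 + 5 w\right) = -8 + 5 w$)
$K{\left(-1,-12 \right)} \left(-32 + v{\left(12 \right)}\right) = \left(-1\right) \left(-12\right) \left(-32 + \left(-8 + 5 \cdot 12\right)\right) = 12 \left(-32 + \left(-8 + 60\right)\right) = 12 \left(-32 + 52\right) = 12 \cdot 20 = 240$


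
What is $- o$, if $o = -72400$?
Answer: $72400$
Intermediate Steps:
$- o = \left(-1\right) \left(-72400\right) = 72400$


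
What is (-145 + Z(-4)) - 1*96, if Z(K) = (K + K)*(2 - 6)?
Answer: -209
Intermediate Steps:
Z(K) = -8*K (Z(K) = (2*K)*(-4) = -8*K)
(-145 + Z(-4)) - 1*96 = (-145 - 8*(-4)) - 1*96 = (-145 + 32) - 96 = -113 - 96 = -209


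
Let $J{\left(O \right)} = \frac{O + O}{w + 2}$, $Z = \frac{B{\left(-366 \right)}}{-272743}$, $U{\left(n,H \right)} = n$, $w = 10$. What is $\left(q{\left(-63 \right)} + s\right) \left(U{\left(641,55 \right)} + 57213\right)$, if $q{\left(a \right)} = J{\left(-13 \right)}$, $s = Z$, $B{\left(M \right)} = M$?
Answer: $- \frac{102501754201}{818229} \approx -1.2527 \cdot 10^{5}$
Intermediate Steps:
$Z = \frac{366}{272743}$ ($Z = - \frac{366}{-272743} = \left(-366\right) \left(- \frac{1}{272743}\right) = \frac{366}{272743} \approx 0.0013419$)
$s = \frac{366}{272743} \approx 0.0013419$
$J{\left(O \right)} = \frac{O}{6}$ ($J{\left(O \right)} = \frac{O + O}{10 + 2} = \frac{2 O}{12} = 2 O \frac{1}{12} = \frac{O}{6}$)
$q{\left(a \right)} = - \frac{13}{6}$ ($q{\left(a \right)} = \frac{1}{6} \left(-13\right) = - \frac{13}{6}$)
$\left(q{\left(-63 \right)} + s\right) \left(U{\left(641,55 \right)} + 57213\right) = \left(- \frac{13}{6} + \frac{366}{272743}\right) \left(641 + 57213\right) = \left(- \frac{3543463}{1636458}\right) 57854 = - \frac{102501754201}{818229}$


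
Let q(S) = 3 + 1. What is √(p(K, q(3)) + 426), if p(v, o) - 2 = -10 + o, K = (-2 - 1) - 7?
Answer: √422 ≈ 20.543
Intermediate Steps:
q(S) = 4
K = -10 (K = -3 - 7 = -10)
p(v, o) = -8 + o (p(v, o) = 2 + (-10 + o) = -8 + o)
√(p(K, q(3)) + 426) = √((-8 + 4) + 426) = √(-4 + 426) = √422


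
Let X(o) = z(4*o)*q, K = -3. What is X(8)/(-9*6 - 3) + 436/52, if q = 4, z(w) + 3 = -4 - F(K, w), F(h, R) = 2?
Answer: 2227/247 ≈ 9.0162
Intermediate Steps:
z(w) = -9 (z(w) = -3 + (-4 - 1*2) = -3 + (-4 - 2) = -3 - 6 = -9)
X(o) = -36 (X(o) = -9*4 = -36)
X(8)/(-9*6 - 3) + 436/52 = -36/(-9*6 - 3) + 436/52 = -36/(-54 - 3) + 436*(1/52) = -36/(-57) + 109/13 = -36*(-1/57) + 109/13 = 12/19 + 109/13 = 2227/247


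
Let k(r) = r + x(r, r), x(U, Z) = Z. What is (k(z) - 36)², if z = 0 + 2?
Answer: 1024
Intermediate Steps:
z = 2
k(r) = 2*r (k(r) = r + r = 2*r)
(k(z) - 36)² = (2*2 - 36)² = (4 - 36)² = (-32)² = 1024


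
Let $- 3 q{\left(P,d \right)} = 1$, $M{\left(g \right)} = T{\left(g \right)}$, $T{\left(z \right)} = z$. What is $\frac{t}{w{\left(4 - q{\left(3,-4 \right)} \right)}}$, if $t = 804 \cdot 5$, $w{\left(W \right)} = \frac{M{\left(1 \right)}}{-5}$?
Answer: $-20100$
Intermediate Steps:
$M{\left(g \right)} = g$
$q{\left(P,d \right)} = - \frac{1}{3}$ ($q{\left(P,d \right)} = \left(- \frac{1}{3}\right) 1 = - \frac{1}{3}$)
$w{\left(W \right)} = - \frac{1}{5}$ ($w{\left(W \right)} = 1 \frac{1}{-5} = 1 \left(- \frac{1}{5}\right) = - \frac{1}{5}$)
$t = 4020$
$\frac{t}{w{\left(4 - q{\left(3,-4 \right)} \right)}} = \frac{4020}{- \frac{1}{5}} = 4020 \left(-5\right) = -20100$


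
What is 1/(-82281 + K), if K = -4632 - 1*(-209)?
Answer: -1/86704 ≈ -1.1533e-5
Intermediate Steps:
K = -4423 (K = -4632 + 209 = -4423)
1/(-82281 + K) = 1/(-82281 - 4423) = 1/(-86704) = -1/86704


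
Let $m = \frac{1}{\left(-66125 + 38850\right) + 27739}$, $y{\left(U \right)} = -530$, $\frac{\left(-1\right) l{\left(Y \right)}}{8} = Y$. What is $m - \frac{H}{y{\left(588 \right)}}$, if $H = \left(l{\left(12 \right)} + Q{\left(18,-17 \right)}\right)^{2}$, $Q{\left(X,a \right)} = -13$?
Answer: $\frac{2756657}{122960} \approx 22.419$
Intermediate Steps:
$l{\left(Y \right)} = - 8 Y$
$H = 11881$ ($H = \left(\left(-8\right) 12 - 13\right)^{2} = \left(-96 - 13\right)^{2} = \left(-109\right)^{2} = 11881$)
$m = \frac{1}{464}$ ($m = \frac{1}{-27275 + 27739} = \frac{1}{464} \approx 0.0021552$)
$m - \frac{H}{y{\left(588 \right)}} = \frac{1}{464} - \frac{11881}{-530} = \frac{1}{464} - 11881 \left(- \frac{1}{530}\right) = \frac{1}{464} - - \frac{11881}{530} = \frac{1}{464} + \frac{11881}{530} = \frac{2756657}{122960}$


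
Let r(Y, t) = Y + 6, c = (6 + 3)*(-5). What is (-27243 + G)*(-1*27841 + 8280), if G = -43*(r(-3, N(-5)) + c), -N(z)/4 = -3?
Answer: 497573157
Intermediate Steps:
N(z) = 12 (N(z) = -4*(-3) = 12)
c = -45 (c = 9*(-5) = -45)
r(Y, t) = 6 + Y
G = 1806 (G = -43*((6 - 3) - 45) = -43*(3 - 45) = -43*(-42) = 1806)
(-27243 + G)*(-1*27841 + 8280) = (-27243 + 1806)*(-1*27841 + 8280) = -25437*(-27841 + 8280) = -25437*(-19561) = 497573157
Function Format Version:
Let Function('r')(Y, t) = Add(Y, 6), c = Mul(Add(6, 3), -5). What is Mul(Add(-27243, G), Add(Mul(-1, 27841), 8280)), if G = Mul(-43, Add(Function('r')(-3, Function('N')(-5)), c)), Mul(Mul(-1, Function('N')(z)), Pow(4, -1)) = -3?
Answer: 497573157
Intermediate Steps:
Function('N')(z) = 12 (Function('N')(z) = Mul(-4, -3) = 12)
c = -45 (c = Mul(9, -5) = -45)
Function('r')(Y, t) = Add(6, Y)
G = 1806 (G = Mul(-43, Add(Add(6, -3), -45)) = Mul(-43, Add(3, -45)) = Mul(-43, -42) = 1806)
Mul(Add(-27243, G), Add(Mul(-1, 27841), 8280)) = Mul(Add(-27243, 1806), Add(Mul(-1, 27841), 8280)) = Mul(-25437, Add(-27841, 8280)) = Mul(-25437, -19561) = 497573157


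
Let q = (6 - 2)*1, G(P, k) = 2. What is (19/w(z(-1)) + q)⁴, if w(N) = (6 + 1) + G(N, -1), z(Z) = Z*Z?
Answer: 9150625/6561 ≈ 1394.7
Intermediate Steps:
z(Z) = Z²
w(N) = 9 (w(N) = (6 + 1) + 2 = 7 + 2 = 9)
q = 4 (q = 4*1 = 4)
(19/w(z(-1)) + q)⁴ = (19/9 + 4)⁴ = (55/9)⁴ = 9150625/6561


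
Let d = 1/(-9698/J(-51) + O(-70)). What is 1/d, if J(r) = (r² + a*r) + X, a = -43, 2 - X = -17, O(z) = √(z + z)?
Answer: -9698/4813 + 2*I*√35 ≈ -2.015 + 11.832*I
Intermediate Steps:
O(z) = √2*√z (O(z) = √(2*z) = √2*√z)
X = 19 (X = 2 - 1*(-17) = 2 + 17 = 19)
J(r) = 19 + r² - 43*r (J(r) = (r² - 43*r) + 19 = 19 + r² - 43*r)
d = 1/(-9698/4813 + 2*I*√35) (d = 1/(-9698/(19 + (-51)² - 43*(-51)) + √2*√(-70)) = 1/(-9698/(19 + 2601 + 2193) + √2*(I*√70)) = 1/(-9698/4813 + 2*I*√35) ≈ -0.013987 - 0.082134*I)
1/d = 1/(-23338237/1668573432 - 23164969*I*√35/1668573432)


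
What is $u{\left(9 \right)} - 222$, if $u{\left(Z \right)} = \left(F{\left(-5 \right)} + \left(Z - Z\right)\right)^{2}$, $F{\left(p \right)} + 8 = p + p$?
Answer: $102$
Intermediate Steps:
$F{\left(p \right)} = -8 + 2 p$ ($F{\left(p \right)} = -8 + \left(p + p\right) = -8 + 2 p$)
$u{\left(Z \right)} = 324$ ($u{\left(Z \right)} = \left(\left(-8 + 2 \left(-5\right)\right) + \left(Z - Z\right)\right)^{2} = \left(\left(-8 - 10\right) + 0\right)^{2} = \left(-18 + 0\right)^{2} = \left(-18\right)^{2} = 324$)
$u{\left(9 \right)} - 222 = 324 - 222 = 102$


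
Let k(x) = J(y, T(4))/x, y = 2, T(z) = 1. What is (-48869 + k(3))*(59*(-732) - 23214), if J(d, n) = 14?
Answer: 3244689462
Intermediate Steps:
k(x) = 14/x
(-48869 + k(3))*(59*(-732) - 23214) = (-48869 + 14/3)*(59*(-732) - 23214) = (-48869 + 14*(⅓))*(-43188 - 23214) = (-48869 + 14/3)*(-66402) = -146593/3*(-66402) = 3244689462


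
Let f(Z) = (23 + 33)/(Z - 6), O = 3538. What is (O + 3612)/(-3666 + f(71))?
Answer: -232375/119117 ≈ -1.9508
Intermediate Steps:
f(Z) = 56/(-6 + Z)
(O + 3612)/(-3666 + f(71)) = (3538 + 3612)/(-3666 + 56/(-6 + 71)) = 7150/(-3666 + 56/65) = 7150/(-238234/65) = 7150*(-65/238234) = -232375/119117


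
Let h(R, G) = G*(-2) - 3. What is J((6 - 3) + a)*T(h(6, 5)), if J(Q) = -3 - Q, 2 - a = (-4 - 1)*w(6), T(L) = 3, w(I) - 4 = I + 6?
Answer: -264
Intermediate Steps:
h(R, G) = -3 - 2*G (h(R, G) = -2*G - 3 = -3 - 2*G)
w(I) = 10 + I (w(I) = 4 + (I + 6) = 4 + (6 + I) = 10 + I)
a = 82 (a = 2 - (-4 - 1)*(10 + 6) = 2 - (-5)*16 = 2 - 1*(-80) = 2 + 80 = 82)
J((6 - 3) + a)*T(h(6, 5)) = (-3 - ((6 - 3) + 82))*3 = (-3 - (3 + 82))*3 = (-3 - 1*85)*3 = (-3 - 85)*3 = -88*3 = -264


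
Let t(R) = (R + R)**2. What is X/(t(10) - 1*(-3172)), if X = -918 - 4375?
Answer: -5293/3572 ≈ -1.4818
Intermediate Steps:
t(R) = 4*R**2 (t(R) = (2*R)**2 = 4*R**2)
X = -5293
X/(t(10) - 1*(-3172)) = -5293/(4*10**2 - 1*(-3172)) = -5293/(4*100 + 3172) = -5293/(400 + 3172) = -5293/3572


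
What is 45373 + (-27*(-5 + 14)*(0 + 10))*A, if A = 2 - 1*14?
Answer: 74533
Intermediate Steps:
A = -12 (A = 2 - 14 = -12)
45373 + (-27*(-5 + 14)*(0 + 10))*A = 45373 - 27*(-5 + 14)*(0 + 10)*(-12) = 45373 - 243*10*(-12) = 45373 - 27*90*(-12) = 45373 - 2430*(-12) = 45373 + 29160 = 74533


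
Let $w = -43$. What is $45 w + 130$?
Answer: $-1805$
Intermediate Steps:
$45 w + 130 = 45 \left(-43\right) + 130 = -1935 + 130 = -1805$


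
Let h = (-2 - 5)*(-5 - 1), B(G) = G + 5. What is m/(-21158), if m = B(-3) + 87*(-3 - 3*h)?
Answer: 11221/21158 ≈ 0.53034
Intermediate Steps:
B(G) = 5 + G
h = 42 (h = -7*(-6) = 42)
m = -11221 (m = (5 - 3) + 87*(-3 - 3*42) = 2 + 87*(-3 - 126) = 2 + 87*(-129) = 2 - 11223 = -11221)
m/(-21158) = -11221/(-21158) = -11221*(-1/21158) = 11221/21158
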